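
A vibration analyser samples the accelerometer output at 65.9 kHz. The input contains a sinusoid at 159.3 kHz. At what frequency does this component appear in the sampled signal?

159.3 kHz mod fs = 27.5 kHz.
27.5 kHz ≤ fs/2 = 32.95 kHz, appears at 27.5 kHz.

27.5 kHz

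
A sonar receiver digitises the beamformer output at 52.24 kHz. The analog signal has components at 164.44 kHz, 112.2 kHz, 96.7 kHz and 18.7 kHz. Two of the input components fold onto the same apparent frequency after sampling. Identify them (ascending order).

112.2 kHz, 164.44 kHz

fs/2 = 26.12 kHz.
164.44 kHz mod fs = 7.72 kHz.
7.72 kHz ≤ fs/2 = 26.12 kHz, appears at 7.72 kHz.
112.2 kHz mod fs = 7.72 kHz.
7.72 kHz ≤ fs/2 = 26.12 kHz, appears at 7.72 kHz.
96.7 kHz mod fs = 44.46 kHz.
44.46 kHz > fs/2 = 26.12 kHz, folds to fs − 44.46 kHz = 7.78 kHz.
18.7 kHz ≤ fs/2 = 26.12 kHz, passes unchanged.
112.2 kHz and 164.44 kHz both map to 7.72 kHz.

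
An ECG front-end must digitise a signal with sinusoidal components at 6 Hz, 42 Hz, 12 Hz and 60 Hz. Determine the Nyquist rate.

120 Hz

Highest-frequency component: 60 Hz.
Nyquist rate = 2 × 60 Hz = 120 Hz.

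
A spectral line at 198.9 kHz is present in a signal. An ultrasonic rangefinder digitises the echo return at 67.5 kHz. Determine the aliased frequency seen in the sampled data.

3.6 kHz

198.9 kHz mod fs = 63.9 kHz.
63.9 kHz > fs/2 = 33.75 kHz, folds to fs − 63.9 kHz = 3.6 kHz.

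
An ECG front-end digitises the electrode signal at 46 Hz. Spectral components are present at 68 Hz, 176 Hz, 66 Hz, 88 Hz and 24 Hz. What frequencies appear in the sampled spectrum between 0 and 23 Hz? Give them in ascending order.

4 Hz, 8 Hz, 20 Hz, 22 Hz

fs/2 = 23 Hz.
68 Hz mod fs = 22 Hz.
22 Hz ≤ fs/2 = 23 Hz, appears at 22 Hz.
176 Hz mod fs = 38 Hz.
38 Hz > fs/2 = 23 Hz, folds to fs − 38 Hz = 8 Hz.
66 Hz mod fs = 20 Hz.
20 Hz ≤ fs/2 = 23 Hz, appears at 20 Hz.
88 Hz mod fs = 42 Hz.
42 Hz > fs/2 = 23 Hz, folds to fs − 42 Hz = 4 Hz.
24 Hz > fs/2 = 23 Hz, folds to fs − 24 Hz = 22 Hz.
Distinct values: {4 Hz, 8 Hz, 20 Hz, 22 Hz}.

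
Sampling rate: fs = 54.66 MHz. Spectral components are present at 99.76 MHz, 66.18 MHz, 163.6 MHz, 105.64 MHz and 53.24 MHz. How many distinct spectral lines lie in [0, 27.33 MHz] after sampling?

5

fs/2 = 27.33 MHz.
99.76 MHz mod fs = 45.1 MHz.
45.1 MHz > fs/2 = 27.33 MHz, folds to fs − 45.1 MHz = 9.56 MHz.
66.18 MHz mod fs = 11.52 MHz.
11.52 MHz ≤ fs/2 = 27.33 MHz, appears at 11.52 MHz.
163.6 MHz mod fs = 54.28 MHz.
54.28 MHz > fs/2 = 27.33 MHz, folds to fs − 54.28 MHz = 0.38 MHz.
105.64 MHz mod fs = 50.98 MHz.
50.98 MHz > fs/2 = 27.33 MHz, folds to fs − 50.98 MHz = 3.68 MHz.
53.24 MHz > fs/2 = 27.33 MHz, folds to fs − 53.24 MHz = 1.42 MHz.
Distinct values: {0.38 MHz, 1.42 MHz, 3.68 MHz, 9.56 MHz, 11.52 MHz} → 5.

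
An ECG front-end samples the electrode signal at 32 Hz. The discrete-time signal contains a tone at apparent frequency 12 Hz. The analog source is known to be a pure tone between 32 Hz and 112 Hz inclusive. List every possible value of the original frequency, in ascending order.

44 Hz, 52 Hz, 76 Hz, 84 Hz, 108 Hz

Frequencies that alias to 12 Hz are k·fs ± 12 Hz for integer k ≥ 0.
k=0: 12 Hz.
k=1: 20 Hz, 44 Hz.
k=2: 52 Hz, 76 Hz.
k=3: 84 Hz, 108 Hz.
k=4: 116 Hz, 140 Hz.
Within [32 Hz, 112 Hz]: 44 Hz, 52 Hz, 76 Hz, 84 Hz, 108 Hz.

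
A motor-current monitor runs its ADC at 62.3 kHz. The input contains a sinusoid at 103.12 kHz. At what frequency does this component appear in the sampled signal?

103.12 kHz mod fs = 40.82 kHz.
40.82 kHz > fs/2 = 31.15 kHz, folds to fs − 40.82 kHz = 21.48 kHz.

21.48 kHz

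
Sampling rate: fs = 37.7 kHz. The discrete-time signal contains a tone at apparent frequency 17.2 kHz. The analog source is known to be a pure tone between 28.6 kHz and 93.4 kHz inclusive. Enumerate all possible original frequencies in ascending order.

Frequencies that alias to 17.2 kHz are k·fs ± 17.2 kHz for integer k ≥ 0.
k=0: 17.2 kHz.
k=1: 20.5 kHz, 54.9 kHz.
k=2: 58.2 kHz, 92.6 kHz.
k=3: 95.9 kHz, 130.3 kHz.
Within [28.6 kHz, 93.4 kHz]: 54.9 kHz, 58.2 kHz, 92.6 kHz.

54.9 kHz, 58.2 kHz, 92.6 kHz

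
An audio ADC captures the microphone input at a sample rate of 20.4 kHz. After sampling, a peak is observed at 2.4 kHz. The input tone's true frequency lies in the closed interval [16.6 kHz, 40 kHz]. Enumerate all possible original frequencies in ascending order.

Frequencies that alias to 2.4 kHz are k·fs ± 2.4 kHz for integer k ≥ 0.
k=0: 2.4 kHz.
k=1: 18 kHz, 22.8 kHz.
k=2: 38.4 kHz, 43.2 kHz.
k=3: 58.8 kHz, 63.6 kHz.
Within [16.6 kHz, 40 kHz]: 18 kHz, 22.8 kHz, 38.4 kHz.

18 kHz, 22.8 kHz, 38.4 kHz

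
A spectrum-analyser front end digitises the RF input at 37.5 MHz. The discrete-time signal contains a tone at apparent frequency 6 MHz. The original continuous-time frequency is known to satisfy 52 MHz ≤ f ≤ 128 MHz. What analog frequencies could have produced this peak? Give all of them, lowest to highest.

Frequencies that alias to 6 MHz are k·fs ± 6 MHz for integer k ≥ 0.
k=0: 6 MHz.
k=1: 31.5 MHz, 43.5 MHz.
k=2: 69 MHz, 81 MHz.
k=3: 106.5 MHz, 118.5 MHz.
k=4: 144 MHz, 156 MHz.
Within [52 MHz, 128 MHz]: 69 MHz, 81 MHz, 106.5 MHz, 118.5 MHz.

69 MHz, 81 MHz, 106.5 MHz, 118.5 MHz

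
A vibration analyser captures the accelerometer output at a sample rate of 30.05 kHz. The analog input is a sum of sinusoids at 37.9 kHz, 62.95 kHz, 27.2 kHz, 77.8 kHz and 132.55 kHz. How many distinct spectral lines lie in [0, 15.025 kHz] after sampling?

3

fs/2 = 15.025 kHz.
37.9 kHz mod fs = 7.85 kHz.
7.85 kHz ≤ fs/2 = 15.025 kHz, appears at 7.85 kHz.
62.95 kHz mod fs = 2.85 kHz.
2.85 kHz ≤ fs/2 = 15.025 kHz, appears at 2.85 kHz.
27.2 kHz > fs/2 = 15.025 kHz, folds to fs − 27.2 kHz = 2.85 kHz.
77.8 kHz mod fs = 17.7 kHz.
17.7 kHz > fs/2 = 15.025 kHz, folds to fs − 17.7 kHz = 12.35 kHz.
132.55 kHz mod fs = 12.35 kHz.
12.35 kHz ≤ fs/2 = 15.025 kHz, appears at 12.35 kHz.
Distinct values: {2.85 kHz, 7.85 kHz, 12.35 kHz} → 3.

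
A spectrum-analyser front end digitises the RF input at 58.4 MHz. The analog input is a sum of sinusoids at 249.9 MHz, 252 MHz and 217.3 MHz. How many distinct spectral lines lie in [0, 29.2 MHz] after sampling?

fs/2 = 29.2 MHz.
249.9 MHz mod fs = 16.3 MHz.
16.3 MHz ≤ fs/2 = 29.2 MHz, appears at 16.3 MHz.
252 MHz mod fs = 18.4 MHz.
18.4 MHz ≤ fs/2 = 29.2 MHz, appears at 18.4 MHz.
217.3 MHz mod fs = 42.1 MHz.
42.1 MHz > fs/2 = 29.2 MHz, folds to fs − 42.1 MHz = 16.3 MHz.
Distinct values: {16.3 MHz, 18.4 MHz} → 2.

2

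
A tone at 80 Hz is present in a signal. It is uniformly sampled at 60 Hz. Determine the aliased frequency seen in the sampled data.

80 Hz mod fs = 20 Hz.
20 Hz ≤ fs/2 = 30 Hz, appears at 20 Hz.

20 Hz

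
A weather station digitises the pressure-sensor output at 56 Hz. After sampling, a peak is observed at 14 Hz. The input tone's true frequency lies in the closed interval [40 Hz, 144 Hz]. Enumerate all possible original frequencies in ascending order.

Frequencies that alias to 14 Hz are k·fs ± 14 Hz for integer k ≥ 0.
k=0: 14 Hz.
k=1: 42 Hz, 70 Hz.
k=2: 98 Hz, 126 Hz.
k=3: 154 Hz, 182 Hz.
Within [40 Hz, 144 Hz]: 42 Hz, 70 Hz, 98 Hz, 126 Hz.

42 Hz, 70 Hz, 98 Hz, 126 Hz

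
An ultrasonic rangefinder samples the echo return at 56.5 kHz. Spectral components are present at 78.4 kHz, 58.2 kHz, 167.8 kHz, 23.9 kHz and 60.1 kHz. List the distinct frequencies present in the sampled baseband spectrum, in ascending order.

fs/2 = 28.25 kHz.
78.4 kHz mod fs = 21.9 kHz.
21.9 kHz ≤ fs/2 = 28.25 kHz, appears at 21.9 kHz.
58.2 kHz mod fs = 1.7 kHz.
1.7 kHz ≤ fs/2 = 28.25 kHz, appears at 1.7 kHz.
167.8 kHz mod fs = 54.8 kHz.
54.8 kHz > fs/2 = 28.25 kHz, folds to fs − 54.8 kHz = 1.7 kHz.
23.9 kHz ≤ fs/2 = 28.25 kHz, passes unchanged.
60.1 kHz mod fs = 3.6 kHz.
3.6 kHz ≤ fs/2 = 28.25 kHz, appears at 3.6 kHz.
Distinct values: {1.7 kHz, 3.6 kHz, 21.9 kHz, 23.9 kHz}.

1.7 kHz, 3.6 kHz, 21.9 kHz, 23.9 kHz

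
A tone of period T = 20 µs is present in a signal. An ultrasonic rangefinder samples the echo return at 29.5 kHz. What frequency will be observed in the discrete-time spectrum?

T = 20 µs → f = 1/T = 50 kHz.
50 kHz mod fs = 20.5 kHz.
20.5 kHz > fs/2 = 14.75 kHz, folds to fs − 20.5 kHz = 9 kHz.

9 kHz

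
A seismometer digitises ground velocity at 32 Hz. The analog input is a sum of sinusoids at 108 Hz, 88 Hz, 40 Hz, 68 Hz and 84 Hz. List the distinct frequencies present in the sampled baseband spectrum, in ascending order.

4 Hz, 8 Hz, 12 Hz

fs/2 = 16 Hz.
108 Hz mod fs = 12 Hz.
12 Hz ≤ fs/2 = 16 Hz, appears at 12 Hz.
88 Hz mod fs = 24 Hz.
24 Hz > fs/2 = 16 Hz, folds to fs − 24 Hz = 8 Hz.
40 Hz mod fs = 8 Hz.
8 Hz ≤ fs/2 = 16 Hz, appears at 8 Hz.
68 Hz mod fs = 4 Hz.
4 Hz ≤ fs/2 = 16 Hz, appears at 4 Hz.
84 Hz mod fs = 20 Hz.
20 Hz > fs/2 = 16 Hz, folds to fs − 20 Hz = 12 Hz.
Distinct values: {4 Hz, 8 Hz, 12 Hz}.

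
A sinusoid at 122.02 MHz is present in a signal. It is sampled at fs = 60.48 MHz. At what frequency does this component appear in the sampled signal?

122.02 MHz mod fs = 1.06 MHz.
1.06 MHz ≤ fs/2 = 30.24 MHz, appears at 1.06 MHz.

1.06 MHz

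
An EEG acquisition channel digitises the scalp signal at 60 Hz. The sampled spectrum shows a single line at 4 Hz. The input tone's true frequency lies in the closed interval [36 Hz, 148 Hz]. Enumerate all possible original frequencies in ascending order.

56 Hz, 64 Hz, 116 Hz, 124 Hz

Frequencies that alias to 4 Hz are k·fs ± 4 Hz for integer k ≥ 0.
k=0: 4 Hz.
k=1: 56 Hz, 64 Hz.
k=2: 116 Hz, 124 Hz.
k=3: 176 Hz, 184 Hz.
Within [36 Hz, 148 Hz]: 56 Hz, 64 Hz, 116 Hz, 124 Hz.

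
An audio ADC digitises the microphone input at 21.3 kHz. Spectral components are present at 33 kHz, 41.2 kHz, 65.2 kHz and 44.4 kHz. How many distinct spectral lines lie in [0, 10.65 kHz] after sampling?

fs/2 = 10.65 kHz.
33 kHz mod fs = 11.7 kHz.
11.7 kHz > fs/2 = 10.65 kHz, folds to fs − 11.7 kHz = 9.6 kHz.
41.2 kHz mod fs = 19.9 kHz.
19.9 kHz > fs/2 = 10.65 kHz, folds to fs − 19.9 kHz = 1.4 kHz.
65.2 kHz mod fs = 1.3 kHz.
1.3 kHz ≤ fs/2 = 10.65 kHz, appears at 1.3 kHz.
44.4 kHz mod fs = 1.8 kHz.
1.8 kHz ≤ fs/2 = 10.65 kHz, appears at 1.8 kHz.
Distinct values: {1.3 kHz, 1.4 kHz, 1.8 kHz, 9.6 kHz} → 4.

4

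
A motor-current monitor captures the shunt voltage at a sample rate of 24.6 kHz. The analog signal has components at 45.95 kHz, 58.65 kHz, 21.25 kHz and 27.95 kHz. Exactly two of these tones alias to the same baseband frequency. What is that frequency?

fs/2 = 12.3 kHz.
45.95 kHz mod fs = 21.35 kHz.
21.35 kHz > fs/2 = 12.3 kHz, folds to fs − 21.35 kHz = 3.25 kHz.
58.65 kHz mod fs = 9.45 kHz.
9.45 kHz ≤ fs/2 = 12.3 kHz, appears at 9.45 kHz.
21.25 kHz > fs/2 = 12.3 kHz, folds to fs − 21.25 kHz = 3.35 kHz.
27.95 kHz mod fs = 3.35 kHz.
3.35 kHz ≤ fs/2 = 12.3 kHz, appears at 3.35 kHz.
21.25 kHz and 27.95 kHz both map to 3.35 kHz.

3.35 kHz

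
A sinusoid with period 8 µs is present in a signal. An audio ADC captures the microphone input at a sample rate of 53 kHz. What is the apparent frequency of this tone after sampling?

19 kHz

T = 8 µs → f = 1/T = 125 kHz.
125 kHz mod fs = 19 kHz.
19 kHz ≤ fs/2 = 26.5 kHz, appears at 19 kHz.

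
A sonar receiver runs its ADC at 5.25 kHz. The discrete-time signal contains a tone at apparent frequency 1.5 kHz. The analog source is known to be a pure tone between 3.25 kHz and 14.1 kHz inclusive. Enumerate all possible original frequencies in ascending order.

Frequencies that alias to 1.5 kHz are k·fs ± 1.5 kHz for integer k ≥ 0.
k=0: 1.5 kHz.
k=1: 3.75 kHz, 6.75 kHz.
k=2: 9 kHz, 12 kHz.
k=3: 14.25 kHz, 17.25 kHz.
Within [3.25 kHz, 14.1 kHz]: 3.75 kHz, 6.75 kHz, 9 kHz, 12 kHz.

3.75 kHz, 6.75 kHz, 9 kHz, 12 kHz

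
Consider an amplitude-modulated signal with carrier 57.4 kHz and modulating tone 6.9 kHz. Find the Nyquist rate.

128.6 kHz

AM sidebands sit at fc ± fm = 50.5 kHz and 64.3 kHz.
Highest-frequency component: 64.3 kHz.
Nyquist rate = 2 × 64.3 kHz = 128.6 kHz.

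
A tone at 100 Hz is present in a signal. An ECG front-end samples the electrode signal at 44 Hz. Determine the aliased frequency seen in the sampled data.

100 Hz mod fs = 12 Hz.
12 Hz ≤ fs/2 = 22 Hz, appears at 12 Hz.

12 Hz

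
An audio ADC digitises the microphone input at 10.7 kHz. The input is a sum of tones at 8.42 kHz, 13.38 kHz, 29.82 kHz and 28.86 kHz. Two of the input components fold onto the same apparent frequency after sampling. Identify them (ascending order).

fs/2 = 5.35 kHz.
8.42 kHz > fs/2 = 5.35 kHz, folds to fs − 8.42 kHz = 2.28 kHz.
13.38 kHz mod fs = 2.68 kHz.
2.68 kHz ≤ fs/2 = 5.35 kHz, appears at 2.68 kHz.
29.82 kHz mod fs = 8.42 kHz.
8.42 kHz > fs/2 = 5.35 kHz, folds to fs − 8.42 kHz = 2.28 kHz.
28.86 kHz mod fs = 7.46 kHz.
7.46 kHz > fs/2 = 5.35 kHz, folds to fs − 7.46 kHz = 3.24 kHz.
8.42 kHz and 29.82 kHz both map to 2.28 kHz.

8.42 kHz, 29.82 kHz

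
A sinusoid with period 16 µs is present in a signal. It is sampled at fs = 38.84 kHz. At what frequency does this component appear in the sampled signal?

15.18 kHz

T = 16 µs → f = 1/T = 62.5 kHz.
62.5 kHz mod fs = 23.66 kHz.
23.66 kHz > fs/2 = 19.42 kHz, folds to fs − 23.66 kHz = 15.18 kHz.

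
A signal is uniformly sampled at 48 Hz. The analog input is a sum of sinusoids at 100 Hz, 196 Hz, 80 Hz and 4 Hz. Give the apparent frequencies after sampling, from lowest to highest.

fs/2 = 24 Hz.
100 Hz mod fs = 4 Hz.
4 Hz ≤ fs/2 = 24 Hz, appears at 4 Hz.
196 Hz mod fs = 4 Hz.
4 Hz ≤ fs/2 = 24 Hz, appears at 4 Hz.
80 Hz mod fs = 32 Hz.
32 Hz > fs/2 = 24 Hz, folds to fs − 32 Hz = 16 Hz.
4 Hz ≤ fs/2 = 24 Hz, passes unchanged.
Distinct values: {4 Hz, 16 Hz}.

4 Hz, 16 Hz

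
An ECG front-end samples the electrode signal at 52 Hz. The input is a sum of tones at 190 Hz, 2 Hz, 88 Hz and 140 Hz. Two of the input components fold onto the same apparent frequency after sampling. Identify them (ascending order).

88 Hz, 140 Hz

fs/2 = 26 Hz.
190 Hz mod fs = 34 Hz.
34 Hz > fs/2 = 26 Hz, folds to fs − 34 Hz = 18 Hz.
2 Hz ≤ fs/2 = 26 Hz, passes unchanged.
88 Hz mod fs = 36 Hz.
36 Hz > fs/2 = 26 Hz, folds to fs − 36 Hz = 16 Hz.
140 Hz mod fs = 36 Hz.
36 Hz > fs/2 = 26 Hz, folds to fs − 36 Hz = 16 Hz.
88 Hz and 140 Hz both map to 16 Hz.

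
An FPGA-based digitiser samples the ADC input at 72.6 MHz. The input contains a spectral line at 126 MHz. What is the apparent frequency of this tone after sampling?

126 MHz mod fs = 53.4 MHz.
53.4 MHz > fs/2 = 36.3 MHz, folds to fs − 53.4 MHz = 19.2 MHz.

19.2 MHz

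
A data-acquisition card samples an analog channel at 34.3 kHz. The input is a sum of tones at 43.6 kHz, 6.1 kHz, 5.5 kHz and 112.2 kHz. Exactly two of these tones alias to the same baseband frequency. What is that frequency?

9.3 kHz

fs/2 = 17.15 kHz.
43.6 kHz mod fs = 9.3 kHz.
9.3 kHz ≤ fs/2 = 17.15 kHz, appears at 9.3 kHz.
6.1 kHz ≤ fs/2 = 17.15 kHz, passes unchanged.
5.5 kHz ≤ fs/2 = 17.15 kHz, passes unchanged.
112.2 kHz mod fs = 9.3 kHz.
9.3 kHz ≤ fs/2 = 17.15 kHz, appears at 9.3 kHz.
43.6 kHz and 112.2 kHz both map to 9.3 kHz.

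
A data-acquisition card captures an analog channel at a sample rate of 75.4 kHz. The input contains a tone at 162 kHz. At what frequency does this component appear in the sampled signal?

11.2 kHz

162 kHz mod fs = 11.2 kHz.
11.2 kHz ≤ fs/2 = 37.7 kHz, appears at 11.2 kHz.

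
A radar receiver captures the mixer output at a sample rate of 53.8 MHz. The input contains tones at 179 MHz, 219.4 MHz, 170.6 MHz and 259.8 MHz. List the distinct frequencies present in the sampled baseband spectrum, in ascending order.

4.2 MHz, 9.2 MHz, 17.6 MHz

fs/2 = 26.9 MHz.
179 MHz mod fs = 17.6 MHz.
17.6 MHz ≤ fs/2 = 26.9 MHz, appears at 17.6 MHz.
219.4 MHz mod fs = 4.2 MHz.
4.2 MHz ≤ fs/2 = 26.9 MHz, appears at 4.2 MHz.
170.6 MHz mod fs = 9.2 MHz.
9.2 MHz ≤ fs/2 = 26.9 MHz, appears at 9.2 MHz.
259.8 MHz mod fs = 44.6 MHz.
44.6 MHz > fs/2 = 26.9 MHz, folds to fs − 44.6 MHz = 9.2 MHz.
Distinct values: {4.2 MHz, 9.2 MHz, 17.6 MHz}.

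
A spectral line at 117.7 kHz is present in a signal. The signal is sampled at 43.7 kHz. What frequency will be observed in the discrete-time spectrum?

13.4 kHz

117.7 kHz mod fs = 30.3 kHz.
30.3 kHz > fs/2 = 21.85 kHz, folds to fs − 30.3 kHz = 13.4 kHz.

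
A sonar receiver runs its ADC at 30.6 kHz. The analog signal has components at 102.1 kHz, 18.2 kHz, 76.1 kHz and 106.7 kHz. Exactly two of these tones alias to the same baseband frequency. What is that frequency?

14.9 kHz

fs/2 = 15.3 kHz.
102.1 kHz mod fs = 10.3 kHz.
10.3 kHz ≤ fs/2 = 15.3 kHz, appears at 10.3 kHz.
18.2 kHz > fs/2 = 15.3 kHz, folds to fs − 18.2 kHz = 12.4 kHz.
76.1 kHz mod fs = 14.9 kHz.
14.9 kHz ≤ fs/2 = 15.3 kHz, appears at 14.9 kHz.
106.7 kHz mod fs = 14.9 kHz.
14.9 kHz ≤ fs/2 = 15.3 kHz, appears at 14.9 kHz.
76.1 kHz and 106.7 kHz both map to 14.9 kHz.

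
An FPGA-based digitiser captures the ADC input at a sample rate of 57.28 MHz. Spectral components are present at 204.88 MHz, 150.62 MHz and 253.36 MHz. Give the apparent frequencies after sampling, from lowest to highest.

fs/2 = 28.64 MHz.
204.88 MHz mod fs = 33.04 MHz.
33.04 MHz > fs/2 = 28.64 MHz, folds to fs − 33.04 MHz = 24.24 MHz.
150.62 MHz mod fs = 36.06 MHz.
36.06 MHz > fs/2 = 28.64 MHz, folds to fs − 36.06 MHz = 21.22 MHz.
253.36 MHz mod fs = 24.24 MHz.
24.24 MHz ≤ fs/2 = 28.64 MHz, appears at 24.24 MHz.
Distinct values: {21.22 MHz, 24.24 MHz}.

21.22 MHz, 24.24 MHz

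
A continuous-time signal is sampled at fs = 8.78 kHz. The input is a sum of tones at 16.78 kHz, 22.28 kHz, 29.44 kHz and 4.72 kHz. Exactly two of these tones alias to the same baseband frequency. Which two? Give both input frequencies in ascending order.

4.72 kHz, 22.28 kHz

fs/2 = 4.39 kHz.
16.78 kHz mod fs = 8 kHz.
8 kHz > fs/2 = 4.39 kHz, folds to fs − 8 kHz = 0.78 kHz.
22.28 kHz mod fs = 4.72 kHz.
4.72 kHz > fs/2 = 4.39 kHz, folds to fs − 4.72 kHz = 4.06 kHz.
29.44 kHz mod fs = 3.1 kHz.
3.1 kHz ≤ fs/2 = 4.39 kHz, appears at 3.1 kHz.
4.72 kHz > fs/2 = 4.39 kHz, folds to fs − 4.72 kHz = 4.06 kHz.
4.72 kHz and 22.28 kHz both map to 4.06 kHz.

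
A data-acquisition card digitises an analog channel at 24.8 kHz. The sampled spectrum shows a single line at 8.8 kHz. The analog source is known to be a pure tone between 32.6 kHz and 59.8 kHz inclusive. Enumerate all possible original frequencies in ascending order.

33.6 kHz, 40.8 kHz, 58.4 kHz

Frequencies that alias to 8.8 kHz are k·fs ± 8.8 kHz for integer k ≥ 0.
k=0: 8.8 kHz.
k=1: 16 kHz, 33.6 kHz.
k=2: 40.8 kHz, 58.4 kHz.
k=3: 65.6 kHz, 83.2 kHz.
Within [32.6 kHz, 59.8 kHz]: 33.6 kHz, 40.8 kHz, 58.4 kHz.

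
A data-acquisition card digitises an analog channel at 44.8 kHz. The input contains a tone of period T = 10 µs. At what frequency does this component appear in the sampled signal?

T = 10 µs → f = 1/T = 100 kHz.
100 kHz mod fs = 10.4 kHz.
10.4 kHz ≤ fs/2 = 22.4 kHz, appears at 10.4 kHz.

10.4 kHz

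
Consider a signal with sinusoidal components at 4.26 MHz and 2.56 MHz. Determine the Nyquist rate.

Highest-frequency component: 4.26 MHz.
Nyquist rate = 2 × 4.26 MHz = 8.52 MHz.

8.52 MHz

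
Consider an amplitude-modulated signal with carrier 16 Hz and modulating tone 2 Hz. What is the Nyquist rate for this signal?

AM sidebands sit at fc ± fm = 14 Hz and 18 Hz.
Highest-frequency component: 18 Hz.
Nyquist rate = 2 × 18 Hz = 36 Hz.

36 Hz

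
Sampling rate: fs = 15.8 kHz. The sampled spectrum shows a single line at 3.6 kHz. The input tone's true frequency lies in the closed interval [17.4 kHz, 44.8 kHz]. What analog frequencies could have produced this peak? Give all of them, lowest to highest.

Frequencies that alias to 3.6 kHz are k·fs ± 3.6 kHz for integer k ≥ 0.
k=0: 3.6 kHz.
k=1: 12.2 kHz, 19.4 kHz.
k=2: 28 kHz, 35.2 kHz.
k=3: 43.8 kHz, 51 kHz.
k=4: 59.6 kHz, 66.8 kHz.
Within [17.4 kHz, 44.8 kHz]: 19.4 kHz, 28 kHz, 35.2 kHz, 43.8 kHz.

19.4 kHz, 28 kHz, 35.2 kHz, 43.8 kHz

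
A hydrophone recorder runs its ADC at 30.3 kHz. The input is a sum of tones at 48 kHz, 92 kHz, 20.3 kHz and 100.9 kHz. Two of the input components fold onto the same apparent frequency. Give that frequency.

10 kHz

fs/2 = 15.15 kHz.
48 kHz mod fs = 17.7 kHz.
17.7 kHz > fs/2 = 15.15 kHz, folds to fs − 17.7 kHz = 12.6 kHz.
92 kHz mod fs = 1.1 kHz.
1.1 kHz ≤ fs/2 = 15.15 kHz, appears at 1.1 kHz.
20.3 kHz > fs/2 = 15.15 kHz, folds to fs − 20.3 kHz = 10 kHz.
100.9 kHz mod fs = 10 kHz.
10 kHz ≤ fs/2 = 15.15 kHz, appears at 10 kHz.
20.3 kHz and 100.9 kHz both map to 10 kHz.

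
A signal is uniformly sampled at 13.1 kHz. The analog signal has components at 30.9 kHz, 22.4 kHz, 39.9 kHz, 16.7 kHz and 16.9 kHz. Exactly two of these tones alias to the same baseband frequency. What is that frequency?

3.8 kHz

fs/2 = 6.55 kHz.
30.9 kHz mod fs = 4.7 kHz.
4.7 kHz ≤ fs/2 = 6.55 kHz, appears at 4.7 kHz.
22.4 kHz mod fs = 9.3 kHz.
9.3 kHz > fs/2 = 6.55 kHz, folds to fs − 9.3 kHz = 3.8 kHz.
39.9 kHz mod fs = 0.6 kHz.
0.6 kHz ≤ fs/2 = 6.55 kHz, appears at 0.6 kHz.
16.7 kHz mod fs = 3.6 kHz.
3.6 kHz ≤ fs/2 = 6.55 kHz, appears at 3.6 kHz.
16.9 kHz mod fs = 3.8 kHz.
3.8 kHz ≤ fs/2 = 6.55 kHz, appears at 3.8 kHz.
16.9 kHz and 22.4 kHz both map to 3.8 kHz.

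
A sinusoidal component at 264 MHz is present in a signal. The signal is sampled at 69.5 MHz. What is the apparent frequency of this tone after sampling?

14 MHz

264 MHz mod fs = 55.5 MHz.
55.5 MHz > fs/2 = 34.75 MHz, folds to fs − 55.5 MHz = 14 MHz.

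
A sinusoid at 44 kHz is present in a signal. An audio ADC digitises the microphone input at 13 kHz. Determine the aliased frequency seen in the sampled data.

5 kHz

44 kHz mod fs = 5 kHz.
5 kHz ≤ fs/2 = 6.5 kHz, appears at 5 kHz.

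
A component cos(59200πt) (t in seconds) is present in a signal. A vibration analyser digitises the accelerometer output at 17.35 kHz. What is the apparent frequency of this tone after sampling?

ω = 59200π rad/s → f = ω/(2π) = 29600 Hz = 29.6 kHz.
29.6 kHz mod fs = 12.25 kHz.
12.25 kHz > fs/2 = 8.675 kHz, folds to fs − 12.25 kHz = 5.1 kHz.

5.1 kHz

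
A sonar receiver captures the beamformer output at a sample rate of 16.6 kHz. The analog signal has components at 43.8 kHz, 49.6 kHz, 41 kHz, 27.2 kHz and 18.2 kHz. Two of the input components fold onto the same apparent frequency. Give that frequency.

6 kHz

fs/2 = 8.3 kHz.
43.8 kHz mod fs = 10.6 kHz.
10.6 kHz > fs/2 = 8.3 kHz, folds to fs − 10.6 kHz = 6 kHz.
49.6 kHz mod fs = 16.4 kHz.
16.4 kHz > fs/2 = 8.3 kHz, folds to fs − 16.4 kHz = 0.2 kHz.
41 kHz mod fs = 7.8 kHz.
7.8 kHz ≤ fs/2 = 8.3 kHz, appears at 7.8 kHz.
27.2 kHz mod fs = 10.6 kHz.
10.6 kHz > fs/2 = 8.3 kHz, folds to fs − 10.6 kHz = 6 kHz.
18.2 kHz mod fs = 1.6 kHz.
1.6 kHz ≤ fs/2 = 8.3 kHz, appears at 1.6 kHz.
27.2 kHz and 43.8 kHz both map to 6 kHz.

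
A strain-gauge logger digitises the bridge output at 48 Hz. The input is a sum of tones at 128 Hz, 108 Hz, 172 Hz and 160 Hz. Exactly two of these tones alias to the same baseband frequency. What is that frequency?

16 Hz

fs/2 = 24 Hz.
128 Hz mod fs = 32 Hz.
32 Hz > fs/2 = 24 Hz, folds to fs − 32 Hz = 16 Hz.
108 Hz mod fs = 12 Hz.
12 Hz ≤ fs/2 = 24 Hz, appears at 12 Hz.
172 Hz mod fs = 28 Hz.
28 Hz > fs/2 = 24 Hz, folds to fs − 28 Hz = 20 Hz.
160 Hz mod fs = 16 Hz.
16 Hz ≤ fs/2 = 24 Hz, appears at 16 Hz.
128 Hz and 160 Hz both map to 16 Hz.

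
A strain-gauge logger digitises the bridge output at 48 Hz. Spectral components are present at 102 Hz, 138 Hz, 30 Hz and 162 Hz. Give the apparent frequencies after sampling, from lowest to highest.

fs/2 = 24 Hz.
102 Hz mod fs = 6 Hz.
6 Hz ≤ fs/2 = 24 Hz, appears at 6 Hz.
138 Hz mod fs = 42 Hz.
42 Hz > fs/2 = 24 Hz, folds to fs − 42 Hz = 6 Hz.
30 Hz > fs/2 = 24 Hz, folds to fs − 30 Hz = 18 Hz.
162 Hz mod fs = 18 Hz.
18 Hz ≤ fs/2 = 24 Hz, appears at 18 Hz.
Distinct values: {6 Hz, 18 Hz}.

6 Hz, 18 Hz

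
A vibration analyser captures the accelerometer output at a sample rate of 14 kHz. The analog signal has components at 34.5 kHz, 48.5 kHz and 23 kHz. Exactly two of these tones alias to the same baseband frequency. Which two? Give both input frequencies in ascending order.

fs/2 = 7 kHz.
34.5 kHz mod fs = 6.5 kHz.
6.5 kHz ≤ fs/2 = 7 kHz, appears at 6.5 kHz.
48.5 kHz mod fs = 6.5 kHz.
6.5 kHz ≤ fs/2 = 7 kHz, appears at 6.5 kHz.
23 kHz mod fs = 9 kHz.
9 kHz > fs/2 = 7 kHz, folds to fs − 9 kHz = 5 kHz.
34.5 kHz and 48.5 kHz both map to 6.5 kHz.

34.5 kHz, 48.5 kHz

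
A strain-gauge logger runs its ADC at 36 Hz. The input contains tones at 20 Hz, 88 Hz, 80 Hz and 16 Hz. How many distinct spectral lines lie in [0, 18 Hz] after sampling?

fs/2 = 18 Hz.
20 Hz > fs/2 = 18 Hz, folds to fs − 20 Hz = 16 Hz.
88 Hz mod fs = 16 Hz.
16 Hz ≤ fs/2 = 18 Hz, appears at 16 Hz.
80 Hz mod fs = 8 Hz.
8 Hz ≤ fs/2 = 18 Hz, appears at 8 Hz.
16 Hz ≤ fs/2 = 18 Hz, passes unchanged.
Distinct values: {8 Hz, 16 Hz} → 2.

2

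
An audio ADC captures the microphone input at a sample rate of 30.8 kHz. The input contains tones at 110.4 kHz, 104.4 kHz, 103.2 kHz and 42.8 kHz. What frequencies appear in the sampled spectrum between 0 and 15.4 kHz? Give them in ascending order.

fs/2 = 15.4 kHz.
110.4 kHz mod fs = 18 kHz.
18 kHz > fs/2 = 15.4 kHz, folds to fs − 18 kHz = 12.8 kHz.
104.4 kHz mod fs = 12 kHz.
12 kHz ≤ fs/2 = 15.4 kHz, appears at 12 kHz.
103.2 kHz mod fs = 10.8 kHz.
10.8 kHz ≤ fs/2 = 15.4 kHz, appears at 10.8 kHz.
42.8 kHz mod fs = 12 kHz.
12 kHz ≤ fs/2 = 15.4 kHz, appears at 12 kHz.
Distinct values: {10.8 kHz, 12 kHz, 12.8 kHz}.

10.8 kHz, 12 kHz, 12.8 kHz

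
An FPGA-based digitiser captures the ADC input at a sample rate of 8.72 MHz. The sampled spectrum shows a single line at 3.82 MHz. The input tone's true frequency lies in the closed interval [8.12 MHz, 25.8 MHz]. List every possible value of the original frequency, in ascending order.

12.54 MHz, 13.62 MHz, 21.26 MHz, 22.34 MHz

Frequencies that alias to 3.82 MHz are k·fs ± 3.82 MHz for integer k ≥ 0.
k=0: 3.82 MHz.
k=1: 4.9 MHz, 12.54 MHz.
k=2: 13.62 MHz, 21.26 MHz.
k=3: 22.34 MHz, 29.98 MHz.
k=4: 31.06 MHz, 38.7 MHz.
Within [8.12 MHz, 25.8 MHz]: 12.54 MHz, 13.62 MHz, 21.26 MHz, 22.34 MHz.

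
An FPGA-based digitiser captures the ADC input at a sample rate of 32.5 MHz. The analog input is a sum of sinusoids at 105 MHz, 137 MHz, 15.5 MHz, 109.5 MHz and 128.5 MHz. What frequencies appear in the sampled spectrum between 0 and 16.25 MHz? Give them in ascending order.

1.5 MHz, 7 MHz, 7.5 MHz, 12 MHz, 15.5 MHz

fs/2 = 16.25 MHz.
105 MHz mod fs = 7.5 MHz.
7.5 MHz ≤ fs/2 = 16.25 MHz, appears at 7.5 MHz.
137 MHz mod fs = 7 MHz.
7 MHz ≤ fs/2 = 16.25 MHz, appears at 7 MHz.
15.5 MHz ≤ fs/2 = 16.25 MHz, passes unchanged.
109.5 MHz mod fs = 12 MHz.
12 MHz ≤ fs/2 = 16.25 MHz, appears at 12 MHz.
128.5 MHz mod fs = 31 MHz.
31 MHz > fs/2 = 16.25 MHz, folds to fs − 31 MHz = 1.5 MHz.
Distinct values: {1.5 MHz, 7 MHz, 7.5 MHz, 12 MHz, 15.5 MHz}.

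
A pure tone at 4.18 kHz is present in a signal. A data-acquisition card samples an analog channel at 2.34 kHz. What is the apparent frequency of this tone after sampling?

0.5 kHz

4.18 kHz mod fs = 1.84 kHz.
1.84 kHz > fs/2 = 1.17 kHz, folds to fs − 1.84 kHz = 0.5 kHz.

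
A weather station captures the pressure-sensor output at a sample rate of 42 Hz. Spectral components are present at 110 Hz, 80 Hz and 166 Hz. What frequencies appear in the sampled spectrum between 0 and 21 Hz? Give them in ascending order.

2 Hz, 4 Hz, 16 Hz

fs/2 = 21 Hz.
110 Hz mod fs = 26 Hz.
26 Hz > fs/2 = 21 Hz, folds to fs − 26 Hz = 16 Hz.
80 Hz mod fs = 38 Hz.
38 Hz > fs/2 = 21 Hz, folds to fs − 38 Hz = 4 Hz.
166 Hz mod fs = 40 Hz.
40 Hz > fs/2 = 21 Hz, folds to fs − 40 Hz = 2 Hz.
Distinct values: {2 Hz, 4 Hz, 16 Hz}.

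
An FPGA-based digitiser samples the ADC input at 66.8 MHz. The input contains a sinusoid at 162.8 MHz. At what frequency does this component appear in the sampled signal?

29.2 MHz

162.8 MHz mod fs = 29.2 MHz.
29.2 MHz ≤ fs/2 = 33.4 MHz, appears at 29.2 MHz.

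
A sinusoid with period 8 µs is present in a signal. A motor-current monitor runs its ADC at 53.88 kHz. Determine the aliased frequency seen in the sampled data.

17.24 kHz

T = 8 µs → f = 1/T = 125 kHz.
125 kHz mod fs = 17.24 kHz.
17.24 kHz ≤ fs/2 = 26.94 kHz, appears at 17.24 kHz.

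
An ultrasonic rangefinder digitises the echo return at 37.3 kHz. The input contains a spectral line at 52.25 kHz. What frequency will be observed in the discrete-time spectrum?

52.25 kHz mod fs = 14.95 kHz.
14.95 kHz ≤ fs/2 = 18.65 kHz, appears at 14.95 kHz.

14.95 kHz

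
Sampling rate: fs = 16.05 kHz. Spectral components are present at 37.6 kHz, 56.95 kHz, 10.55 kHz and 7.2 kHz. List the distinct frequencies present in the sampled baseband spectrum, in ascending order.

fs/2 = 8.025 kHz.
37.6 kHz mod fs = 5.5 kHz.
5.5 kHz ≤ fs/2 = 8.025 kHz, appears at 5.5 kHz.
56.95 kHz mod fs = 8.8 kHz.
8.8 kHz > fs/2 = 8.025 kHz, folds to fs − 8.8 kHz = 7.25 kHz.
10.55 kHz > fs/2 = 8.025 kHz, folds to fs − 10.55 kHz = 5.5 kHz.
7.2 kHz ≤ fs/2 = 8.025 kHz, passes unchanged.
Distinct values: {5.5 kHz, 7.2 kHz, 7.25 kHz}.

5.5 kHz, 7.2 kHz, 7.25 kHz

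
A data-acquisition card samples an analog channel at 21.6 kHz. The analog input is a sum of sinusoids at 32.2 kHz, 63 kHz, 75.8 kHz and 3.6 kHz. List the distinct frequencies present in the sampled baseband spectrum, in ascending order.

1.8 kHz, 3.6 kHz, 10.6 kHz

fs/2 = 10.8 kHz.
32.2 kHz mod fs = 10.6 kHz.
10.6 kHz ≤ fs/2 = 10.8 kHz, appears at 10.6 kHz.
63 kHz mod fs = 19.8 kHz.
19.8 kHz > fs/2 = 10.8 kHz, folds to fs − 19.8 kHz = 1.8 kHz.
75.8 kHz mod fs = 11 kHz.
11 kHz > fs/2 = 10.8 kHz, folds to fs − 11 kHz = 10.6 kHz.
3.6 kHz ≤ fs/2 = 10.8 kHz, passes unchanged.
Distinct values: {1.8 kHz, 3.6 kHz, 10.6 kHz}.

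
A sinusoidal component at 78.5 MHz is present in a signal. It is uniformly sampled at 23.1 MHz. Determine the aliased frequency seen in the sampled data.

78.5 MHz mod fs = 9.2 MHz.
9.2 MHz ≤ fs/2 = 11.55 MHz, appears at 9.2 MHz.

9.2 MHz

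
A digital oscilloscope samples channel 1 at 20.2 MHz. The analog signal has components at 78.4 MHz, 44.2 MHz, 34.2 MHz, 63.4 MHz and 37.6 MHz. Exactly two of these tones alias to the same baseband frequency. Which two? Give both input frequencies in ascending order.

fs/2 = 10.1 MHz.
78.4 MHz mod fs = 17.8 MHz.
17.8 MHz > fs/2 = 10.1 MHz, folds to fs − 17.8 MHz = 2.4 MHz.
44.2 MHz mod fs = 3.8 MHz.
3.8 MHz ≤ fs/2 = 10.1 MHz, appears at 3.8 MHz.
34.2 MHz mod fs = 14 MHz.
14 MHz > fs/2 = 10.1 MHz, folds to fs − 14 MHz = 6.2 MHz.
63.4 MHz mod fs = 2.8 MHz.
2.8 MHz ≤ fs/2 = 10.1 MHz, appears at 2.8 MHz.
37.6 MHz mod fs = 17.4 MHz.
17.4 MHz > fs/2 = 10.1 MHz, folds to fs − 17.4 MHz = 2.8 MHz.
37.6 MHz and 63.4 MHz both map to 2.8 MHz.

37.6 MHz, 63.4 MHz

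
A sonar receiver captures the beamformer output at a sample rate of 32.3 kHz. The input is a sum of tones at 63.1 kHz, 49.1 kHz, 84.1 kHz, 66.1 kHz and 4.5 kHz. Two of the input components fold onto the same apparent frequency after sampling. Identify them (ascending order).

63.1 kHz, 66.1 kHz

fs/2 = 16.15 kHz.
63.1 kHz mod fs = 30.8 kHz.
30.8 kHz > fs/2 = 16.15 kHz, folds to fs − 30.8 kHz = 1.5 kHz.
49.1 kHz mod fs = 16.8 kHz.
16.8 kHz > fs/2 = 16.15 kHz, folds to fs − 16.8 kHz = 15.5 kHz.
84.1 kHz mod fs = 19.5 kHz.
19.5 kHz > fs/2 = 16.15 kHz, folds to fs − 19.5 kHz = 12.8 kHz.
66.1 kHz mod fs = 1.5 kHz.
1.5 kHz ≤ fs/2 = 16.15 kHz, appears at 1.5 kHz.
4.5 kHz ≤ fs/2 = 16.15 kHz, passes unchanged.
63.1 kHz and 66.1 kHz both map to 1.5 kHz.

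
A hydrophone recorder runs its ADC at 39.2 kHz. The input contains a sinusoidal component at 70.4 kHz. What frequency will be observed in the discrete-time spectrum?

8 kHz

70.4 kHz mod fs = 31.2 kHz.
31.2 kHz > fs/2 = 19.6 kHz, folds to fs − 31.2 kHz = 8 kHz.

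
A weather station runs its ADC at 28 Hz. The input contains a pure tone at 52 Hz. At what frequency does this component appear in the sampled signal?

4 Hz

52 Hz mod fs = 24 Hz.
24 Hz > fs/2 = 14 Hz, folds to fs − 24 Hz = 4 Hz.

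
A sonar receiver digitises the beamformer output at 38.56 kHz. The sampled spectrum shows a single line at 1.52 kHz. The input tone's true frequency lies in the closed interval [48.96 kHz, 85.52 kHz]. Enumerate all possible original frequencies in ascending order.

Frequencies that alias to 1.52 kHz are k·fs ± 1.52 kHz for integer k ≥ 0.
k=0: 1.52 kHz.
k=1: 37.04 kHz, 40.08 kHz.
k=2: 75.6 kHz, 78.64 kHz.
k=3: 114.16 kHz, 117.2 kHz.
Within [48.96 kHz, 85.52 kHz]: 75.6 kHz, 78.64 kHz.

75.6 kHz, 78.64 kHz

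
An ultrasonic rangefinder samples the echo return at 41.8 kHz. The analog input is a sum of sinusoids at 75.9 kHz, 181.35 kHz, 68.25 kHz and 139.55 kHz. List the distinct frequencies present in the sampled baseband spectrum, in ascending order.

fs/2 = 20.9 kHz.
75.9 kHz mod fs = 34.1 kHz.
34.1 kHz > fs/2 = 20.9 kHz, folds to fs − 34.1 kHz = 7.7 kHz.
181.35 kHz mod fs = 14.15 kHz.
14.15 kHz ≤ fs/2 = 20.9 kHz, appears at 14.15 kHz.
68.25 kHz mod fs = 26.45 kHz.
26.45 kHz > fs/2 = 20.9 kHz, folds to fs − 26.45 kHz = 15.35 kHz.
139.55 kHz mod fs = 14.15 kHz.
14.15 kHz ≤ fs/2 = 20.9 kHz, appears at 14.15 kHz.
Distinct values: {7.7 kHz, 14.15 kHz, 15.35 kHz}.

7.7 kHz, 14.15 kHz, 15.35 kHz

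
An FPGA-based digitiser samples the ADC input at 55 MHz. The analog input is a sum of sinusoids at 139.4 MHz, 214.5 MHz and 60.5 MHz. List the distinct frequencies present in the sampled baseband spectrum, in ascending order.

5.5 MHz, 25.6 MHz

fs/2 = 27.5 MHz.
139.4 MHz mod fs = 29.4 MHz.
29.4 MHz > fs/2 = 27.5 MHz, folds to fs − 29.4 MHz = 25.6 MHz.
214.5 MHz mod fs = 49.5 MHz.
49.5 MHz > fs/2 = 27.5 MHz, folds to fs − 49.5 MHz = 5.5 MHz.
60.5 MHz mod fs = 5.5 MHz.
5.5 MHz ≤ fs/2 = 27.5 MHz, appears at 5.5 MHz.
Distinct values: {5.5 MHz, 25.6 MHz}.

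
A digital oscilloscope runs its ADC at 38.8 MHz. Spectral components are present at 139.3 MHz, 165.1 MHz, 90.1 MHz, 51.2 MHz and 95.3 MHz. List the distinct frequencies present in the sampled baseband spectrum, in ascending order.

fs/2 = 19.4 MHz.
139.3 MHz mod fs = 22.9 MHz.
22.9 MHz > fs/2 = 19.4 MHz, folds to fs − 22.9 MHz = 15.9 MHz.
165.1 MHz mod fs = 9.9 MHz.
9.9 MHz ≤ fs/2 = 19.4 MHz, appears at 9.9 MHz.
90.1 MHz mod fs = 12.5 MHz.
12.5 MHz ≤ fs/2 = 19.4 MHz, appears at 12.5 MHz.
51.2 MHz mod fs = 12.4 MHz.
12.4 MHz ≤ fs/2 = 19.4 MHz, appears at 12.4 MHz.
95.3 MHz mod fs = 17.7 MHz.
17.7 MHz ≤ fs/2 = 19.4 MHz, appears at 17.7 MHz.
Distinct values: {9.9 MHz, 12.4 MHz, 12.5 MHz, 15.9 MHz, 17.7 MHz}.

9.9 MHz, 12.4 MHz, 12.5 MHz, 15.9 MHz, 17.7 MHz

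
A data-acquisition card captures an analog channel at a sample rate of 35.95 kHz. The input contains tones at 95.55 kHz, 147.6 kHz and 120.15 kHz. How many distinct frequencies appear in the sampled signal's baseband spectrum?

2

fs/2 = 17.975 kHz.
95.55 kHz mod fs = 23.65 kHz.
23.65 kHz > fs/2 = 17.975 kHz, folds to fs − 23.65 kHz = 12.3 kHz.
147.6 kHz mod fs = 3.8 kHz.
3.8 kHz ≤ fs/2 = 17.975 kHz, appears at 3.8 kHz.
120.15 kHz mod fs = 12.3 kHz.
12.3 kHz ≤ fs/2 = 17.975 kHz, appears at 12.3 kHz.
Distinct values: {3.8 kHz, 12.3 kHz} → 2.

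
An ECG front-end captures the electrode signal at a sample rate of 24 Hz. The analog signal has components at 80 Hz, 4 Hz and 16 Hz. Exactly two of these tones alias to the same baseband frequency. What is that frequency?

fs/2 = 12 Hz.
80 Hz mod fs = 8 Hz.
8 Hz ≤ fs/2 = 12 Hz, appears at 8 Hz.
4 Hz ≤ fs/2 = 12 Hz, passes unchanged.
16 Hz > fs/2 = 12 Hz, folds to fs − 16 Hz = 8 Hz.
16 Hz and 80 Hz both map to 8 Hz.

8 Hz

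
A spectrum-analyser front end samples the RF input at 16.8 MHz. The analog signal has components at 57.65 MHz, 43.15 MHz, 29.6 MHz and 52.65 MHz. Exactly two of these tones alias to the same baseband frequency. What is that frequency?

fs/2 = 8.4 MHz.
57.65 MHz mod fs = 7.25 MHz.
7.25 MHz ≤ fs/2 = 8.4 MHz, appears at 7.25 MHz.
43.15 MHz mod fs = 9.55 MHz.
9.55 MHz > fs/2 = 8.4 MHz, folds to fs − 9.55 MHz = 7.25 MHz.
29.6 MHz mod fs = 12.8 MHz.
12.8 MHz > fs/2 = 8.4 MHz, folds to fs − 12.8 MHz = 4 MHz.
52.65 MHz mod fs = 2.25 MHz.
2.25 MHz ≤ fs/2 = 8.4 MHz, appears at 2.25 MHz.
43.15 MHz and 57.65 MHz both map to 7.25 MHz.

7.25 MHz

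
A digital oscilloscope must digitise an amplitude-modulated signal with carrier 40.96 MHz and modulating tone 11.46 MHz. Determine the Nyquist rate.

AM sidebands sit at fc ± fm = 29.5 MHz and 52.42 MHz.
Highest-frequency component: 52.42 MHz.
Nyquist rate = 2 × 52.42 MHz = 104.84 MHz.

104.84 MHz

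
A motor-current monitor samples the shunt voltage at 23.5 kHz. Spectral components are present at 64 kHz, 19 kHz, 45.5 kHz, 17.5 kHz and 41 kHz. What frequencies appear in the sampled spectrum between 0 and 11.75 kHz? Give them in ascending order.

1.5 kHz, 4.5 kHz, 6 kHz, 6.5 kHz

fs/2 = 11.75 kHz.
64 kHz mod fs = 17 kHz.
17 kHz > fs/2 = 11.75 kHz, folds to fs − 17 kHz = 6.5 kHz.
19 kHz > fs/2 = 11.75 kHz, folds to fs − 19 kHz = 4.5 kHz.
45.5 kHz mod fs = 22 kHz.
22 kHz > fs/2 = 11.75 kHz, folds to fs − 22 kHz = 1.5 kHz.
17.5 kHz > fs/2 = 11.75 kHz, folds to fs − 17.5 kHz = 6 kHz.
41 kHz mod fs = 17.5 kHz.
17.5 kHz > fs/2 = 11.75 kHz, folds to fs − 17.5 kHz = 6 kHz.
Distinct values: {1.5 kHz, 4.5 kHz, 6 kHz, 6.5 kHz}.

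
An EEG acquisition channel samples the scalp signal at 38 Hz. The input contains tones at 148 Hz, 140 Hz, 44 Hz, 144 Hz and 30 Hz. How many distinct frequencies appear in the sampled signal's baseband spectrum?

fs/2 = 19 Hz.
148 Hz mod fs = 34 Hz.
34 Hz > fs/2 = 19 Hz, folds to fs − 34 Hz = 4 Hz.
140 Hz mod fs = 26 Hz.
26 Hz > fs/2 = 19 Hz, folds to fs − 26 Hz = 12 Hz.
44 Hz mod fs = 6 Hz.
6 Hz ≤ fs/2 = 19 Hz, appears at 6 Hz.
144 Hz mod fs = 30 Hz.
30 Hz > fs/2 = 19 Hz, folds to fs − 30 Hz = 8 Hz.
30 Hz > fs/2 = 19 Hz, folds to fs − 30 Hz = 8 Hz.
Distinct values: {4 Hz, 6 Hz, 8 Hz, 12 Hz} → 4.

4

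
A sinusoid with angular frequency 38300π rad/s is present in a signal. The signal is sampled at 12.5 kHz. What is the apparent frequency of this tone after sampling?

5.85 kHz

ω = 38300π rad/s → f = ω/(2π) = 19150 Hz = 19.15 kHz.
19.15 kHz mod fs = 6.65 kHz.
6.65 kHz > fs/2 = 6.25 kHz, folds to fs − 6.65 kHz = 5.85 kHz.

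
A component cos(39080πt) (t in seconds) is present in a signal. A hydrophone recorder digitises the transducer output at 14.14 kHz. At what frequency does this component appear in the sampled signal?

5.4 kHz

ω = 39080π rad/s → f = ω/(2π) = 19540 Hz = 19.54 kHz.
19.54 kHz mod fs = 5.4 kHz.
5.4 kHz ≤ fs/2 = 7.07 kHz, appears at 5.4 kHz.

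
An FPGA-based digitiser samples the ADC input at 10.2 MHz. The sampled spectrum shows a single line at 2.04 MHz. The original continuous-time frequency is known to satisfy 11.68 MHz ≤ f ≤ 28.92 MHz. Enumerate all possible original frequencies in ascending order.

12.24 MHz, 18.36 MHz, 22.44 MHz, 28.56 MHz

Frequencies that alias to 2.04 MHz are k·fs ± 2.04 MHz for integer k ≥ 0.
k=0: 2.04 MHz.
k=1: 8.16 MHz, 12.24 MHz.
k=2: 18.36 MHz, 22.44 MHz.
k=3: 28.56 MHz, 32.64 MHz.
k=4: 38.76 MHz, 42.84 MHz.
Within [11.68 MHz, 28.92 MHz]: 12.24 MHz, 18.36 MHz, 22.44 MHz, 28.56 MHz.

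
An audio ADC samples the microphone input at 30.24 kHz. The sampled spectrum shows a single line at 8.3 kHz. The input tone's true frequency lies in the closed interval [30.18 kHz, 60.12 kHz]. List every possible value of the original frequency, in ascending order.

Frequencies that alias to 8.3 kHz are k·fs ± 8.3 kHz for integer k ≥ 0.
k=0: 8.3 kHz.
k=1: 21.94 kHz, 38.54 kHz.
k=2: 52.18 kHz, 68.78 kHz.
k=3: 82.42 kHz, 99.02 kHz.
Within [30.18 kHz, 60.12 kHz]: 38.54 kHz, 52.18 kHz.

38.54 kHz, 52.18 kHz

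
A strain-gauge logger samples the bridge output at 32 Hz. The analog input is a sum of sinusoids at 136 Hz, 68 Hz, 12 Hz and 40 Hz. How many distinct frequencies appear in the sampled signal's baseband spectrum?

fs/2 = 16 Hz.
136 Hz mod fs = 8 Hz.
8 Hz ≤ fs/2 = 16 Hz, appears at 8 Hz.
68 Hz mod fs = 4 Hz.
4 Hz ≤ fs/2 = 16 Hz, appears at 4 Hz.
12 Hz ≤ fs/2 = 16 Hz, passes unchanged.
40 Hz mod fs = 8 Hz.
8 Hz ≤ fs/2 = 16 Hz, appears at 8 Hz.
Distinct values: {4 Hz, 8 Hz, 12 Hz} → 3.

3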